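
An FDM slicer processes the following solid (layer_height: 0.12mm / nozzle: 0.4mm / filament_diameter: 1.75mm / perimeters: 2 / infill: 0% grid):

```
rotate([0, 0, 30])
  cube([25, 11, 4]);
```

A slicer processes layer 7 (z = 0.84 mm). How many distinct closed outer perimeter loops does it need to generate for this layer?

1

At z = 0.84 mm: the 25×11 cube contributes its full rectangle; (whole slice rotated 30° about Z — lengths, areas and connectivity unchanged). The result has 1 disconnected region.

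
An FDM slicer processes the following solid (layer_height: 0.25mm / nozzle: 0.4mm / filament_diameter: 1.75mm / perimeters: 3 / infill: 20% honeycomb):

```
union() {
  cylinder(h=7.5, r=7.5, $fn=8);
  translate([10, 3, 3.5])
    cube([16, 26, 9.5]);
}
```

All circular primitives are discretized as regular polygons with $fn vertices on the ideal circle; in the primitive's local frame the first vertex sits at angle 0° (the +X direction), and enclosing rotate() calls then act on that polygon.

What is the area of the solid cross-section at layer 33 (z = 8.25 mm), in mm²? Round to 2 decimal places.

416.00 mm²

At z = 8.25 mm: the cylinder is not intersected at this z (z outside [0, 7.5]); the cube at (10, 3) (footprint 16×26) is included at this height (area 416.00 mm²); Taking the union: only the 16×26 cube at (10, 3) is present, so the union is just that shape — area = 416.00 mm². Overall, the cross-section is a single solid region. Net area = 416.00 mm².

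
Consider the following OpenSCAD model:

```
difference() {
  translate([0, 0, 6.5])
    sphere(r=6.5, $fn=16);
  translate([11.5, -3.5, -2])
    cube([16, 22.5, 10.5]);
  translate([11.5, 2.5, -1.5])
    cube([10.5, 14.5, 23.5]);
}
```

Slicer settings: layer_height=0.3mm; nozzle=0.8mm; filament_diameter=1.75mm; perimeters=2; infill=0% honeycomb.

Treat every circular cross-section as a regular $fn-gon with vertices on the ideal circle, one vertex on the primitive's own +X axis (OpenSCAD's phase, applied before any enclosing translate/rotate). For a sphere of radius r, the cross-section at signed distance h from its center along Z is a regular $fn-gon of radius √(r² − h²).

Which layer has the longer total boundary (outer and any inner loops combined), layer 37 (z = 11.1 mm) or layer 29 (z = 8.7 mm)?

layer 29 (z = 8.7 mm)

Layer 37 (z = 11.1): the r=6.5 sphere slices to a regular 16-gon of circumradius 4.592 (√(r²−h²) with h=4.6 from center) (perimeter = 2·16·4.592·sin(180°/16) = 28.67 mm); the cube at (11.5, -3.5) is not intersected at this z (z outside [-2, 8.5]); the cube at (11.5, 2.5) (footprint 10.5×14.5) is included at this height (perimeter 50.00 mm); After the difference (first − rest): starting from the r=6.5 sphere, the 10.5×14.5 cube at (11.5, 2.5) misses the remaining region (no effect) — boundary = 28.67 mm. So its perimeter = 28.67 mm. Layer 29 (z = 8.7): the r=6.5 sphere slices to a regular 16-gon of circumradius 6.116 (√(r²−h²) with h=2.2 from center) (perimeter = 2·16·6.116·sin(180°/16) = 38.18 mm); the cube at (11.5, -3.5) is not intersected at this z (z outside [-2, 8.5]); the cube at (11.5, 2.5) is present — its section is the full 10.5×14.5 rectangle (perimeter 50.00 mm); Taking the first minus the rest: starting from the r=6.5 sphere, the 10.5×14.5 cube at (11.5, 2.5) misses the remaining region (no effect) — boundary = 38.18 mm. So its perimeter = 38.18 mm. Layer 29 is larger (38.18 vs 28.67 mm).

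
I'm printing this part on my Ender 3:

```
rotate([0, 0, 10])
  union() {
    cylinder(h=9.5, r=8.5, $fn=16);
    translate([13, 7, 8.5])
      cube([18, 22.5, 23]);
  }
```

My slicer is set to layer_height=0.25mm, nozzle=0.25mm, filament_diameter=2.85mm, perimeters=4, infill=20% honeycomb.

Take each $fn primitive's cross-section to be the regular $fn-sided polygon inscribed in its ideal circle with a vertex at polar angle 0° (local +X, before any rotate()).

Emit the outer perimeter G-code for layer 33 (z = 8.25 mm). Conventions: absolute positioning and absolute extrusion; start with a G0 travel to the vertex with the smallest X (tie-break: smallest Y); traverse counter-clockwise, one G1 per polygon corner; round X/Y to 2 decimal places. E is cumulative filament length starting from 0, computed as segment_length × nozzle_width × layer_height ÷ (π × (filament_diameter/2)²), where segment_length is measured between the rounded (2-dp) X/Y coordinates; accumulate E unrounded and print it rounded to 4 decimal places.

At z = 8.25 mm: the r=8.5 cylinder gives a regular 16-gon of circumradius 8.5 (constant along its height); the cube at (13, 7) is absent (z outside [8.5, 31.5]); Merging all regions: only the r=8.5 cylinder is present, so the union is just that shape — 1 connected region; (whole slice rotated 10° about Z — lengths, areas and connectivity unchanged). The outline is a single polygon with 16 vertices. Extrusion per mm of travel: 0.25 × 0.25 / (π × 1.425²) = 0.009797. Accumulating E over each segment gives final E = 0.5199.

G0 X-8.37 Y-1.48 Z8.25
G1 X-7.17 Y-4.57 E0.0325
G1 X-4.88 Y-6.96 E0.0649
G1 X-1.84 Y-8.30 E0.0975
G1 X1.48 Y-8.37 E0.1300
G1 X4.57 Y-7.17 E0.1625
G1 X6.96 Y-4.88 E0.1949
G1 X8.30 Y-1.84 E0.2274
G1 X8.37 Y1.48 E0.2600
G1 X7.17 Y4.57 E0.2924
G1 X4.88 Y6.96 E0.3249
G1 X1.84 Y8.30 E0.3574
G1 X-1.48 Y8.37 E0.3900
G1 X-4.57 Y7.17 E0.4224
G1 X-6.96 Y4.88 E0.4549
G1 X-8.30 Y1.84 E0.4874
G1 X-8.37 Y-1.48 E0.5199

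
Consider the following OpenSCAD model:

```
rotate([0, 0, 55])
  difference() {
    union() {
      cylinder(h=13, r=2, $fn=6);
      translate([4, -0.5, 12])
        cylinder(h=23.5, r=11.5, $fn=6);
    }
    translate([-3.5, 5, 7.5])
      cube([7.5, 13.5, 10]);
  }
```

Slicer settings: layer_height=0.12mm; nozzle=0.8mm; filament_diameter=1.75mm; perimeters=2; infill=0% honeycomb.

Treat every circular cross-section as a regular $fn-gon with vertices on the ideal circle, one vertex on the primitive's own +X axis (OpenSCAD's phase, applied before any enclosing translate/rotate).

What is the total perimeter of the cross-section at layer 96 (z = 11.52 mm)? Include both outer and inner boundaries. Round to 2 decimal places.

At z = 11.52 mm: the r=2 cylinder gives a regular 6-gon of circumradius 2 (constant along its height) (perimeter = 2·6·2.000·sin(180°/6) = 12.00 mm); the cylinder at (4, -0.5) is not intersected at this z (z outside [12, 35.5]); Taking the union: only the r=2 cylinder is present, so the union is just that shape — boundary = 12.00 mm; the 7.5×13.5 cube at (-3.5, 5) contributes its full rectangle (perimeter 42.00 mm); Taking the first minus the rest: starting from that combined region, the 7.5×13.5 cube at (-3.5, 5) misses the remaining region (no effect) — boundary = 12.00 mm; (rotated 55° about Z; rotation is an isometry so areas/perimeters/island counts are preserved). Overall, the cross-section is a single solid region. Total boundary length (outer) = 12.00 mm.

12.00 mm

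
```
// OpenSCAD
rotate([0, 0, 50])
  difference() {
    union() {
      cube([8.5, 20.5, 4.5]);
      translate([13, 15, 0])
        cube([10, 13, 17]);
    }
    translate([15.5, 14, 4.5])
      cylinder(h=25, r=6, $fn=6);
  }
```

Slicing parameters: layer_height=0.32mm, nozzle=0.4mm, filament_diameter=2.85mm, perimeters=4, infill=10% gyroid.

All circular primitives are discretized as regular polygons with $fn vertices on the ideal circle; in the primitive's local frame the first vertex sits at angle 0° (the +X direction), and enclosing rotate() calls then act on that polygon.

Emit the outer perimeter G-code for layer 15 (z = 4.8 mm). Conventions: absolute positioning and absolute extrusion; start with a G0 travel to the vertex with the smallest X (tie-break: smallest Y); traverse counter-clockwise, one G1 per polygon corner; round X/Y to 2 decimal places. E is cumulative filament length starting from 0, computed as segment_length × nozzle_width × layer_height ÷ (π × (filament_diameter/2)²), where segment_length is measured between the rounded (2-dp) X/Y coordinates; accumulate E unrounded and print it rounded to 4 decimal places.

At z = 4.8 mm: the cube is not intersected at this z (z outside [0, 4.5]); the cube at (13, 15) (footprint 10×13) is included at this height; Combining (union): only the 10×13 cube at (13, 15) is present, so the union is just that shape — 1 connected region; the r=6 cylinder at (15.5, 14) gives a regular 6-gon of circumradius 6 (constant along its height); Subtracting the remaining from the first: starting from the result so far, the r=6 cylinder at (15.5, 14) partially overlaps it — only the 28.16 mm² overlap (of its 93.53 mm²) is removed, clipping the outline — 1 connected region; (whole slice rotated 50° about Z — lengths, areas and connectivity unchanged). The outline is a single polygon with 6 vertices. Extrusion per mm of travel: 0.4 × 0.32 / (π × 1.425²) = 0.020065. Accumulating E over each segment gives final E = 0.8872.

G0 X-13.09 Y27.96 Z4.80
G1 X-6.35 Y22.30 E0.1766
G1 X-2.81 Y26.51 E0.2870
G1 X1.96 Y25.67 E0.3841
G1 X3.29 Y27.26 E0.4257
G1 X-6.67 Y35.62 E0.6866
G1 X-13.09 Y27.96 E0.8872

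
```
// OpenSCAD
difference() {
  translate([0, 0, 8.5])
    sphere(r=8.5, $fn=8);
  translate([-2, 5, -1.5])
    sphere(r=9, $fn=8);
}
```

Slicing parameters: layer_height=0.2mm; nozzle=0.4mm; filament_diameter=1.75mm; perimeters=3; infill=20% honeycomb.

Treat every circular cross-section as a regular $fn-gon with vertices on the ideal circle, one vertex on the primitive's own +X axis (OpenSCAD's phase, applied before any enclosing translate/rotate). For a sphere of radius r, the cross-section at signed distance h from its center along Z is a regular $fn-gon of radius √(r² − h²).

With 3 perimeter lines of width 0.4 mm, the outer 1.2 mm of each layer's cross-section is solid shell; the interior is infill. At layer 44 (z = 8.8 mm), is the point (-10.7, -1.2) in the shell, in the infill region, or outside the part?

At z = 8.8 mm: the r=8.5 sphere contributes a regular 8-gon of circumradius √(8.5²−0.3²) = 8.495; the sphere at (-2, 5) does not reach this height (|z−center|=10.300 > r=9); Subtracting the remaining from the first: none of the subtracted shapes is present at this height, so the r=8.5 sphere is unchanged — 1 connected region. Overall, the cross-section is a single solid region. The nearest boundary edge runs (-8.49, 0.00)→(-6.01, -6.01); distance from the point to it = 2.50 mm. The point is not inside any of the regions above, so it lies outside the cross-section (2.50 mm from the nearest boundary).

outside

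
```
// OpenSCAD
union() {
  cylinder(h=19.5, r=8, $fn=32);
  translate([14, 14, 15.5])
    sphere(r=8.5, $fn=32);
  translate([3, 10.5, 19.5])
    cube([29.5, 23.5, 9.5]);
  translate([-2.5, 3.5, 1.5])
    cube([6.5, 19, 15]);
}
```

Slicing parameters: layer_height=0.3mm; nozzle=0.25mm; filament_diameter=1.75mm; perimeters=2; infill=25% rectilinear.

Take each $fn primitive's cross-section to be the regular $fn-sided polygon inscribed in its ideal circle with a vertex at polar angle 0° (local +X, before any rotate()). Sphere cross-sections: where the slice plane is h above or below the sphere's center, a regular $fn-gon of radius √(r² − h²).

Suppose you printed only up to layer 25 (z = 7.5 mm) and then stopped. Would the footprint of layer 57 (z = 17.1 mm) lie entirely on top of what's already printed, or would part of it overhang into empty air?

Compare the two slices. At z = 7.5: the r=8 cylinder contributes a regular 32-gon of circumradius 8 (area = (32/2)·8.000²·sin(360°/32) = 199.77 mm²); the r=8.5 sphere at (14, 14) contributes a regular 32-gon of circumradius √(8.5²−8²) = 2.872 (area = (32/2)·2.872²·sin(360°/32) = 25.75 mm²); the cube at (3, 10.5) is not intersected at this z (z outside [19.5, 29]); the cube at (-2.5, 3.5) (footprint 6.5×19) is included at this height (area 123.50 mm²); Merging all regions: the regions partially overlap — summed areas 349.02 mm² minus the doubly-counted overlap 27.35 mm² gives 321.67 mm² — area = 321.67 mm². At z = 17.1: the cylinder: section is a regular 32-gon, circumradius r=8 (area = (32/2)·8.000²·sin(360°/32) = 199.77 mm²); the sphere at (14, 14): section is a regular 32-gon, circumradius = √(r²−h²) = √(8.5²−1.6²) = 8.348 (area = (32/2)·8.348²·sin(360°/32) = 217.53 mm²); the cube at (3, 10.5) does not reach this height (z outside [19.5, 29]); the cube at (-2.5, 3.5) does not reach this height (z outside [1.5, 16.5]); Combining (union): the 2 present regions are separate (no shared area or edge), so areas and boundary lengths simply add and each stays a separate island — area = 417.31 mm². Checking containment: at z = 17.1 the cross-section extends beyond the z = 7.5 cross-section by about 191.78 mm².

part overhangs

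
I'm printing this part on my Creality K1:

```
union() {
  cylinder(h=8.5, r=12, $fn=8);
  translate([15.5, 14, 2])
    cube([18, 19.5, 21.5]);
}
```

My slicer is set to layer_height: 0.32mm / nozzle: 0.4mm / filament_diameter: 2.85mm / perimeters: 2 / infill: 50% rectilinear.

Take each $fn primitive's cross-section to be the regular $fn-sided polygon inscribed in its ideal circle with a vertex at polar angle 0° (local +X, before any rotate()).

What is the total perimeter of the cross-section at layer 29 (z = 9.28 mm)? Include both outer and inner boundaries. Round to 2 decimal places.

At z = 9.28 mm: the cylinder is not intersected at this z (z outside [0, 8.5]); the cube at (15.5, 14) is present — its section is the full 18×19.5 rectangle (perimeter 75.00 mm); Taking the union: only the 18×19.5 cube at (15.5, 14) is present, so the union is just that shape — boundary = 75.00 mm. Overall, the cross-section is a single solid region. Total boundary length (outer) = 75.00 mm.

75.00 mm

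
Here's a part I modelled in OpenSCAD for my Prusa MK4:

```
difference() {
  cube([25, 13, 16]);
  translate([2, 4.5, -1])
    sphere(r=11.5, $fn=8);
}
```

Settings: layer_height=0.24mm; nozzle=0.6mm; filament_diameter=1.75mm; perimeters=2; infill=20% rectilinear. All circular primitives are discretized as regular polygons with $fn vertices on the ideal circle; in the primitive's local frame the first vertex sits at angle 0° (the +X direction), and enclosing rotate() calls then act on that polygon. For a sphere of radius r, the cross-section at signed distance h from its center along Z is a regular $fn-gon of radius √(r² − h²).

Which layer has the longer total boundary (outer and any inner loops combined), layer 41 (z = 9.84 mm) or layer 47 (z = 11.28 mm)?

Layer 41 (z = 9.84): the cube is present — its section is the full 25×13 rectangle (perimeter 76.00 mm); the sphere at (2, 4.5): section is a regular 8-gon, circumradius = √(r²−h²) = √(11.5²−10.84²) = 3.840 (perimeter = 2·8·3.840·sin(180°/8) = 23.51 mm); After the difference (first − rest): starting from the 25×13 cube, the r=11.5 sphere at (2, 4.5) partially overlaps it — only the 34.55 mm² overlap (of its 41.70 mm²) is removed, clipping the outline — boundary = 86.06 mm. So its perimeter = 86.06 mm. Layer 47 (z = 11.28): the cube (footprint 25×13) is included at this height (perimeter 76.00 mm); the sphere at (2, 4.5) is absent (|z−center|=12.280 > r=11.5); After the difference (first − rest): none of the subtracted shapes is present at this height, so the 25×13 cube is unchanged — boundary = 76.00 mm. So its perimeter = 76.00 mm. Layer 41 is larger (86.06 vs 76.00 mm).

layer 41 (z = 9.84 mm)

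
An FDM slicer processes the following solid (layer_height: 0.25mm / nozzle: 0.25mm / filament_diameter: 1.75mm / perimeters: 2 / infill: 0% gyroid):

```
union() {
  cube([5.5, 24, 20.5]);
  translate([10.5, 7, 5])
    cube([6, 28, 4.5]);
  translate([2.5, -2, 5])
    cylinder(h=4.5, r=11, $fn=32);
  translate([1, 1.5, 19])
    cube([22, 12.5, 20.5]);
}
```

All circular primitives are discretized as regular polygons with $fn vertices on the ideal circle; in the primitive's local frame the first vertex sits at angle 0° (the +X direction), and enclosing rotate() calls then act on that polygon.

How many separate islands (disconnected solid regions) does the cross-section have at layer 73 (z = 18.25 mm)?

1

At z = 18.25 mm: the cube is present — its section is the full 5.5×24 rectangle; the cube at (10.5, 7) does not reach this height (z outside [5, 9.5]); the cylinder at (2.5, -2) does not reach this height (z outside [5, 9.5]); the cube at (1, 1.5) is absent (z outside [19, 39.5]); Taking the union: only the 5.5×24 cube is present, so the union is just that shape — 1 connected region. Overall, the cross-section is a single solid region. Island count = 1.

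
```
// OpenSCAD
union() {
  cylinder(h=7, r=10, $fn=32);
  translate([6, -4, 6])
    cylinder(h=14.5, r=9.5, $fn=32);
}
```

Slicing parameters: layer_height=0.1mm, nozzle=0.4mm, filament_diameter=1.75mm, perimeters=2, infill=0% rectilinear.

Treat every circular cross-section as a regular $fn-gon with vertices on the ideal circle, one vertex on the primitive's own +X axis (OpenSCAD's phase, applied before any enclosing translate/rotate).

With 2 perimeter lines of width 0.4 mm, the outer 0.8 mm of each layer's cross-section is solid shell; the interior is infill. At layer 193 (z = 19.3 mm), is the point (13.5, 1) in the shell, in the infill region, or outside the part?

shell

At z = 19.3 mm: the cylinder is not intersected at this z (z outside [0, 7]); the r=9.5 cylinder at (6, -4) gives a regular 32-gon of circumradius 9.5 (constant along its height); Combining (union): only the r=9.5 cylinder at (6, -4) is present, so the union is just that shape — 1 connected region. Overall, the cross-section is a single solid region. The nearest boundary edge runs (14.78, -0.36)→(13.90, 1.28); distance from the point to it = 0.48 mm. The point is inside the cross-section, 0.48 mm from the nearest boundary — within the 0.8 mm shell band (2 × 0.4).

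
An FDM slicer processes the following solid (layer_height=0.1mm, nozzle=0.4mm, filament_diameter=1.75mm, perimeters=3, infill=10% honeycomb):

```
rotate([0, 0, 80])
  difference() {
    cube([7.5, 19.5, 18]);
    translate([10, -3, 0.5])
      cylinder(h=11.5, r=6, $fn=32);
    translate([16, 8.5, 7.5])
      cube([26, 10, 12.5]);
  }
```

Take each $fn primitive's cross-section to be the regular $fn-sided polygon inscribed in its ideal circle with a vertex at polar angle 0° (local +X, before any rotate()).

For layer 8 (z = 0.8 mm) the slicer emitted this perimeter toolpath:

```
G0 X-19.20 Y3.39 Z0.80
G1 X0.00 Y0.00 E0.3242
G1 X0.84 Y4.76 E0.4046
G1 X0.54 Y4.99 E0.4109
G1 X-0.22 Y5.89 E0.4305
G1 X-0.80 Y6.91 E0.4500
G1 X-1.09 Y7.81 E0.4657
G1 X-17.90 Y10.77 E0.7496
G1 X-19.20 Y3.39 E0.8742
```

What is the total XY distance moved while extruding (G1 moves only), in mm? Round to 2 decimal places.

Sum the Euclidean lengths of each G1 segment: total = 52.57 mm.

52.57 mm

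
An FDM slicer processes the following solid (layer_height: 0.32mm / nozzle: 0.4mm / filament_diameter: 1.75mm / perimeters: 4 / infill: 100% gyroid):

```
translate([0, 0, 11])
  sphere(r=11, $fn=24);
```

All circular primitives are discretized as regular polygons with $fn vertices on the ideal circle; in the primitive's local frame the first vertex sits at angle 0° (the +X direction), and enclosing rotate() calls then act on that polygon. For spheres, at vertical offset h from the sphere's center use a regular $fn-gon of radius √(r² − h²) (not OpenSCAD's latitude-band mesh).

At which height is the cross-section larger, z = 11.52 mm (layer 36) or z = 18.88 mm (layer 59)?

Layer 36 (z = 11.52): the sphere: section is a regular 24-gon, circumradius = √(r²−h²) = √(11²−0.52²) = 10.988 (area = (24/2)·10.988²·sin(360°/24) = 374.97 mm²). So its area = 374.97 mm². Layer 59 (z = 18.88): the r=11 sphere contributes a regular 24-gon of circumradius √(11²−7.88²) = 7.675 (area = (24/2)·7.675²·sin(360°/24) = 182.95 mm²). So its area = 182.95 mm². Layer 36 is larger (374.97 vs 182.95 mm²).

layer 36 (z = 11.52 mm)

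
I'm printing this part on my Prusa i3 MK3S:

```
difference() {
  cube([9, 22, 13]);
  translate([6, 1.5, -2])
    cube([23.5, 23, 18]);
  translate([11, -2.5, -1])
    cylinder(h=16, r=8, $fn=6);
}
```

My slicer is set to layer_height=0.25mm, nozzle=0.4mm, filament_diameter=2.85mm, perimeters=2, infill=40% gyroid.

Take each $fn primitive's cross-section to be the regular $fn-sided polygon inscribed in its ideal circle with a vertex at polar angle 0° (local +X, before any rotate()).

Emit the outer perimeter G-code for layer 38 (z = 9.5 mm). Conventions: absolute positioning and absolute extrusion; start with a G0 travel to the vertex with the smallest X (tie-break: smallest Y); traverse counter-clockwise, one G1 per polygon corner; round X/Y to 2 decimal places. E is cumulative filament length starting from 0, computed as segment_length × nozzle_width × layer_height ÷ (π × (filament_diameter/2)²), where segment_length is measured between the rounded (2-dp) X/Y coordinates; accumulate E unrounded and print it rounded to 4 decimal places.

G0 X0.00 Y0.00 Z9.50
G1 X4.44 Y0.00 E0.0696
G1 X6.00 Y2.70 E0.1185
G1 X6.00 Y22.00 E0.4210
G1 X0.00 Y22.00 E0.5151
G1 X0.00 Y0.00 E0.8599

At z = 9.5 mm: the cube is present — its section is the full 9×22 rectangle; the cube at (6, 1.5) is present — its section is the full 23.5×23 rectangle; the r=8 cylinder at (11, -2.5) contributes a regular 6-gon of circumradius 8; After the difference (first − rest): starting from the 9×22 cube, the 23.5×23 cube at (6, 1.5) partially overlaps it — only the 61.50 mm² overlap (of its 540.50 mm²) is removed, clipping the outline; the r=8 cylinder at (11, -2.5) partially overlaps it — only the 6.60 mm² overlap (of its 166.28 mm²) is removed, clipping the outline — 1 connected region. The outline is a single polygon with 5 vertices. Extrusion per mm of travel: 0.4 × 0.25 / (π × 1.425²) = 0.015675. Accumulating E over each segment gives final E = 0.8599.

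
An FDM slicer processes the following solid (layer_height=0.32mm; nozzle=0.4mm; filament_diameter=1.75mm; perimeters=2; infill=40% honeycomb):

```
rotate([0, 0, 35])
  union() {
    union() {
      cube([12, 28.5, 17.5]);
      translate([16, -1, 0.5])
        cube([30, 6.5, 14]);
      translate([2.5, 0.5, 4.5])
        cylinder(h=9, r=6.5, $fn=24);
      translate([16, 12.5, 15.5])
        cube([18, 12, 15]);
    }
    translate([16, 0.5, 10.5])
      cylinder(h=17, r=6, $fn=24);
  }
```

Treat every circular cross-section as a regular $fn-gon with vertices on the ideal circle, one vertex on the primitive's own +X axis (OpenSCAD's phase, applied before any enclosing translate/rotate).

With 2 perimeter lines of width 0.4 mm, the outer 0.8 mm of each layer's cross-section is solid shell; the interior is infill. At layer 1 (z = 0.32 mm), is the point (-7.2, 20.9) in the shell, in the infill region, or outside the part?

infill

At z = 0.32 mm: the 12×28.5 cube contributes its full rectangle; the cube at (16, -1) is not intersected at this z (z outside [0.5, 14.5]); the cylinder at (2.5, 0.5) is not intersected at this z (z outside [4.5, 13.5]); the cube at (16, 12.5) is not intersected at this z (z outside [15.5, 30.5]); Combining (union): only the 12×28.5 cube is present, so the union is just that shape — 1 connected region; the cylinder at (16, 0.5) does not reach this height (z outside [10.5, 27.5]); Taking the union: only that combined region is present, so the union is just that shape — 1 connected region; (whole slice rotated 35° about Z — lengths, areas and connectivity unchanged). Overall, the cross-section is a single solid region. Undo the 35° rotation: the query point maps to (6.090, 21.250) in the un-rotated model frame. The nearest boundary edge runs (12.00, 0.00)→(12.00, 28.50); distance from the point to it = 5.91 mm. The point is inside the cross-section and 5.91 mm from the nearest boundary — more than the 0.8 mm shell width (2 × 0.4), so it's in the infill interior.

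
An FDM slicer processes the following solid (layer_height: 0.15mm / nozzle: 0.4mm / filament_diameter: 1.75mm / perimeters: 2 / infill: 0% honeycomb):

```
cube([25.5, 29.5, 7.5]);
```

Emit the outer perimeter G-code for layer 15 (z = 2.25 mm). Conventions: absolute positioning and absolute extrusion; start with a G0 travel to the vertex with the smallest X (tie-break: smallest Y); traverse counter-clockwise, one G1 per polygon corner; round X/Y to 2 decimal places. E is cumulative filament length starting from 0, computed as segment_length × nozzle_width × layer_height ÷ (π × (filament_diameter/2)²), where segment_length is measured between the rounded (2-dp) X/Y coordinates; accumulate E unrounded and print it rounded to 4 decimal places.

At z = 2.25 mm: the 25.5×29.5 cube contributes its full rectangle. The outline is a single polygon with 4 vertices. Extrusion per mm of travel: 0.4 × 0.15 / (π × 0.875²) = 0.024945. Accumulating E over each segment gives final E = 2.7440.

G0 X0.00 Y0.00 Z2.25
G1 X25.50 Y0.00 E0.6361
G1 X25.50 Y29.50 E1.3720
G1 X0.00 Y29.50 E2.0081
G1 X0.00 Y0.00 E2.7440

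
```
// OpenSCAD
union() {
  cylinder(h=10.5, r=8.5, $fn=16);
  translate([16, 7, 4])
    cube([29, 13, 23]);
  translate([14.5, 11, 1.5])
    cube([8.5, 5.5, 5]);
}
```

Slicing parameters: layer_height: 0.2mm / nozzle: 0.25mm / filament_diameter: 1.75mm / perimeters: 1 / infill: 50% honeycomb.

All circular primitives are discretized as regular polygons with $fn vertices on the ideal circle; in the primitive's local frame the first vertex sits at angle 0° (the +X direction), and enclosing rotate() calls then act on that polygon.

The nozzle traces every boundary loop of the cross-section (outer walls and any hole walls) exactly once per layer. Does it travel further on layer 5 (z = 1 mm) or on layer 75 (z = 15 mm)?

Layer 5 (z = 1): the r=8.5 cylinder contributes a regular 16-gon of circumradius 8.5 (perimeter = 2·16·8.500·sin(180°/16) = 53.06 mm); the cube at (16, 7) is not intersected at this z (z outside [4, 27]); the cube at (14.5, 11) is absent (z outside [1.5, 6.5]); Taking the union: only the r=8.5 cylinder is present, so the union is just that shape — boundary = 53.06 mm. So its perimeter = 53.06 mm. Layer 75 (z = 15): the cylinder does not reach this height (z outside [0, 10.5]); the cube at (16, 7) (footprint 29×13) is included at this height (perimeter 84.00 mm); the cube at (14.5, 11) is absent (z outside [1.5, 6.5]); Taking the union: only the 29×13 cube at (16, 7) is present, so the union is just that shape — boundary = 84.00 mm. So its perimeter = 84.00 mm. Layer 75 is larger (84.00 vs 53.06 mm).

layer 75 (z = 15 mm)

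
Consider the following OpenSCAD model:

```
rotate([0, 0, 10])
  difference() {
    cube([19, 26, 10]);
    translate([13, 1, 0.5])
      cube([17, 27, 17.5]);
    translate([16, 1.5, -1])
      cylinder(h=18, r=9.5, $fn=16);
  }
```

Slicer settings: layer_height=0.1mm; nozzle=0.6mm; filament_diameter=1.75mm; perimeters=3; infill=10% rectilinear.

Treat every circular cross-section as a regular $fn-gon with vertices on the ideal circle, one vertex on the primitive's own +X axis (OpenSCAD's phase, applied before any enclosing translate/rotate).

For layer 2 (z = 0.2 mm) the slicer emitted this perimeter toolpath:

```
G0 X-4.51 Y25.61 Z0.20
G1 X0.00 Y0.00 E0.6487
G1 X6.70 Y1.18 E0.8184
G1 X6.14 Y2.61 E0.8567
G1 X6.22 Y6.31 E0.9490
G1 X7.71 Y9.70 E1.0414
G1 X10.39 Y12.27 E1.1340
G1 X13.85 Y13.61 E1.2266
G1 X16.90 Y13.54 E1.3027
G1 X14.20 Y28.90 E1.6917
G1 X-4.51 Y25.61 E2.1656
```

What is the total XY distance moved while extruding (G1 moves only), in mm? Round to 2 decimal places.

Sum the Euclidean lengths of each G1 segment: total = 86.81 mm.

86.81 mm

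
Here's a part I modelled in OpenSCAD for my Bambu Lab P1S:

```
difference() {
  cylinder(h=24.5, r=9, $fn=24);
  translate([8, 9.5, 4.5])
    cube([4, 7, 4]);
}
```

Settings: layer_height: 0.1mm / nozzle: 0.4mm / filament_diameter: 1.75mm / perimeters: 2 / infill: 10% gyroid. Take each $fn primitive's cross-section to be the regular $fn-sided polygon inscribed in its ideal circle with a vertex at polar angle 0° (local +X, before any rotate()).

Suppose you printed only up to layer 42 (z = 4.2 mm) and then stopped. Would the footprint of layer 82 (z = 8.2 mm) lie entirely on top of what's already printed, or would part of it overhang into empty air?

entirely on top

Compare the two slices. At z = 4.2: the r=9 cylinder contributes a regular 24-gon of circumradius 9 (area = (24/2)·9.000²·sin(360°/24) = 251.57 mm²); the cube at (8, 9.5) does not reach this height (z outside [4.5, 8.5]); Taking the first minus the rest: none of the subtracted shapes is present at this height, so the r=9 cylinder is unchanged — area = 251.57 mm². At z = 8.2: the r=9 cylinder contributes a regular 24-gon of circumradius 9 (area = (24/2)·9.000²·sin(360°/24) = 251.57 mm²); the 4×7 cube at (8, 9.5) contributes its full rectangle (area 28.00 mm²); Taking the first minus the rest: starting from the r=9 cylinder (251.57 mm²), the 4×7 cube at (8, 9.5) misses the remaining region (no effect) — area = 251.57 mm². Checking containment: the cross-section at z = 8.2 is a subset of the cross-section at z = 4.2.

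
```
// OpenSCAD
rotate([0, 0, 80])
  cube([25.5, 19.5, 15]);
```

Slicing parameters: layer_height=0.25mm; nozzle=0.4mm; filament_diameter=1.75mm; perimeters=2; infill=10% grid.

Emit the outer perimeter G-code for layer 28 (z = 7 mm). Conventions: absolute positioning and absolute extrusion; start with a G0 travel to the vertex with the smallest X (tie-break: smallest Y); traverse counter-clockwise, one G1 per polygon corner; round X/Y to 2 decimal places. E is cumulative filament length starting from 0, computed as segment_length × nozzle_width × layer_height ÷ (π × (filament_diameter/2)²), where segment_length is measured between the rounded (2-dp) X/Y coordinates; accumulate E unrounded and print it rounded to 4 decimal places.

G0 X-19.20 Y3.39 Z7.00
G1 X0.00 Y0.00 E0.8106
G1 X4.43 Y25.11 E1.8707
G1 X-14.78 Y28.50 E2.6817
G1 X-19.20 Y3.39 E3.7417

At z = 7 mm: the cube is present — its section is the full 25.5×19.5 rectangle; (whole slice rotated 80° about Z — lengths, areas and connectivity unchanged). The outline is a single polygon with 4 vertices. Extrusion per mm of travel: 0.4 × 0.25 / (π × 0.875²) = 0.041575. Accumulating E over each segment gives final E = 3.7417.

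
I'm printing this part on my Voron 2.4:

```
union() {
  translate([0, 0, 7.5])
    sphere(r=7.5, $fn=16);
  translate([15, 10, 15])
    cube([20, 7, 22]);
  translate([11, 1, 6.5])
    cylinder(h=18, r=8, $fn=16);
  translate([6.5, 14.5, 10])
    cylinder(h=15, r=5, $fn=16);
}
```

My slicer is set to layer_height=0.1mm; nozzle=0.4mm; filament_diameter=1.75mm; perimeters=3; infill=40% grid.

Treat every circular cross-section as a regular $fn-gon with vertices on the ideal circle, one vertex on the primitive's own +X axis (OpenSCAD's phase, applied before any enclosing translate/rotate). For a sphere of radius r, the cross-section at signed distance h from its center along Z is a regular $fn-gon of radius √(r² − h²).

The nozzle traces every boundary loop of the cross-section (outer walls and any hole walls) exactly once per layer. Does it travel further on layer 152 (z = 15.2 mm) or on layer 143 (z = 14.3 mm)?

Layer 152 (z = 15.2): the sphere is not intersected at this z (|z−center|=7.700 > r=7.5); the 20×7 cube at (15, 10) contributes its full rectangle (perimeter 54.00 mm); the r=8 cylinder at (11, 1) gives a regular 16-gon of circumradius 8 (constant along its height) (perimeter = 2·16·8.000·sin(180°/16) = 49.94 mm); the cylinder at (6.5, 14.5): section is a regular 16-gon, circumradius r=5 (perimeter = 2·16·5.000·sin(180°/16) = 31.21 mm); Merging all regions: the 3 present regions are separate (no shared area or edge), so areas and boundary lengths simply add and each stays a separate island — boundary = 135.16 mm. So its perimeter = 135.16 mm. Layer 143 (z = 14.3): the sphere: section is a regular 16-gon, circumradius = √(r²−h²) = √(7.5²−6.8²) = 3.164 (perimeter = 2·16·3.164·sin(180°/16) = 19.75 mm); the cube at (15, 10) does not reach this height (z outside [15, 37]); the cylinder at (11, 1): section is a regular 16-gon, circumradius r=8 (perimeter = 2·16·8.000·sin(180°/16) = 49.94 mm); the r=5 cylinder at (6.5, 14.5) gives a regular 16-gon of circumradius 5 (constant along its height) (perimeter = 2·16·5.000·sin(180°/16) = 31.21 mm); Combining (union): the 3 present regions are separate (no shared area or edge), so areas and boundary lengths simply add and each stays a separate island — boundary = 100.91 mm. So its perimeter = 100.91 mm. Layer 152 is larger (135.16 vs 100.91 mm).

layer 152 (z = 15.2 mm)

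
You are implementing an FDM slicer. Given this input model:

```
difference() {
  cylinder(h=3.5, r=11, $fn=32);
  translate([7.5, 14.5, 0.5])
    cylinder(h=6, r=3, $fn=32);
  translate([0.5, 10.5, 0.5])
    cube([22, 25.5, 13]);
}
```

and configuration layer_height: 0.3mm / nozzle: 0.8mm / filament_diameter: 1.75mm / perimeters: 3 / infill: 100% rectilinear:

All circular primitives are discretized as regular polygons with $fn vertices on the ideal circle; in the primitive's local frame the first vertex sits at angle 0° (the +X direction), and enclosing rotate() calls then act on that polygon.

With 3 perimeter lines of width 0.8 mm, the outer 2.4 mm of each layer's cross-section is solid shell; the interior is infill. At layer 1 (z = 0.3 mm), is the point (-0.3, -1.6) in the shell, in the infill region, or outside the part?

infill

At z = 0.3 mm: the cylinder: section is a regular 32-gon, circumradius r=11; the cylinder at (7.5, 14.5) is not intersected at this z (z outside [0.5, 6.5]); the cube at (0.5, 10.5) is not intersected at this z (z outside [0.5, 13.5]); After the difference (first − rest): none of the subtracted shapes is present at this height, so the r=11 cylinder is unchanged — 1 connected region. Overall, the cross-section is a single solid region. The nearest boundary edge runs (-2.15, -10.79)→(-0.00, -11.00); distance from the point to it = 9.33 mm. The point is inside the cross-section and 9.33 mm from the nearest boundary — more than the 2.4 mm shell width (3 × 0.8), so it's in the infill interior.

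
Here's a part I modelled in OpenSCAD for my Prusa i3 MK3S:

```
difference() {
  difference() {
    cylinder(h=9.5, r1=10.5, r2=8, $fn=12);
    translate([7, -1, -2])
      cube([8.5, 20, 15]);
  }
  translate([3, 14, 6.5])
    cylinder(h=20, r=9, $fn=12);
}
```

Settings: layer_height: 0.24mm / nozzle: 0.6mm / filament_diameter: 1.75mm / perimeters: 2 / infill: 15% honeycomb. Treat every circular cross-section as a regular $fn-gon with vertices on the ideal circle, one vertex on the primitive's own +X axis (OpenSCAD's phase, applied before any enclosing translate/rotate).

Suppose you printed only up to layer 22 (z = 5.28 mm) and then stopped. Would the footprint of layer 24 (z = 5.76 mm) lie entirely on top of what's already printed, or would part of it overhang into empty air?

entirely on top

Compare the two slices. At z = 5.28: the cone contributes a regular 12-gon of circumradius 9.111 (interpolated between r1=10.5 and r2=8 at t=0.556) (area = (12/2)·9.111²·sin(360°/12) = 249.01 mm²); the cube at (7, -1) (footprint 8.5×20) is included at this height (area 170.00 mm²); After the difference (first − rest): starting from the cone (249.01 mm²), the 8.5×20 cube at (7, -1) partially overlaps it — only the 9.21 mm² overlap (of its 170.00 mm²) is removed, clipping the outline — area = 239.80 mm²; the cylinder at (3, 14) is not intersected at this z (z outside [6.5, 26.5]); After the difference (first − rest): none of the subtracted shapes is present at this height, so the result so far is unchanged — area = 239.80 mm². At z = 5.76: the cone contributes a regular 12-gon of circumradius 8.984 (interpolated between r1=10.5 and r2=8 at t=0.606) (area = (12/2)·8.984²·sin(360°/12) = 242.15 mm²); the cube at (7, -1) (footprint 8.5×20) is included at this height (area 170.00 mm²); Taking the first minus the rest: starting from the cone (242.15 mm²), the 8.5×20 cube at (7, -1) partially overlaps it — only the 8.36 mm² overlap (of its 170.00 mm²) is removed, clipping the outline — area = 233.78 mm²; the cylinder at (3, 14) is not intersected at this z (z outside [6.5, 26.5]); Taking the first minus the rest: none of the subtracted shapes is present at this height, so the result so far is unchanged — area = 233.78 mm². Checking containment: the cross-section at z = 5.76 is a subset of the cross-section at z = 5.28.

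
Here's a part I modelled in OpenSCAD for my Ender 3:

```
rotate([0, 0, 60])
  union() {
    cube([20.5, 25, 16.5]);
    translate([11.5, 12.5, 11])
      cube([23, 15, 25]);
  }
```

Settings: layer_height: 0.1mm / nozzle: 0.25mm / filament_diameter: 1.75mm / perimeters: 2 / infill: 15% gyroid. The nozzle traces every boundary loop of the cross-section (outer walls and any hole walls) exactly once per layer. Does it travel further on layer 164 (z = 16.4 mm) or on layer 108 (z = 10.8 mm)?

Layer 164 (z = 16.4): the cube is present — its section is the full 20.5×25 rectangle (perimeter 91.00 mm); the cube at (11.5, 12.5) (footprint 23×15) is included at this height (perimeter 76.00 mm); Merging all regions: the regions partially overlap (shared area 112.50 mm²), so the edge portions inside another operand are dropped and the merged outline is re-measured after clipping — boundary = 124.00 mm; (rotated 60° about Z; rotation is an isometry so areas/perimeters/island counts are preserved). So its perimeter = 124.00 mm. Layer 108 (z = 10.8): the 20.5×25 cube contributes its full rectangle (perimeter 91.00 mm); the cube at (11.5, 12.5) is absent (z outside [11, 36]); Combining (union): only the 20.5×25 cube is present, so the union is just that shape — boundary = 91.00 mm; (rotated 60° about Z; rotation is an isometry so areas/perimeters/island counts are preserved). So its perimeter = 91.00 mm. Layer 164 is larger (124.00 vs 91.00 mm).

layer 164 (z = 16.4 mm)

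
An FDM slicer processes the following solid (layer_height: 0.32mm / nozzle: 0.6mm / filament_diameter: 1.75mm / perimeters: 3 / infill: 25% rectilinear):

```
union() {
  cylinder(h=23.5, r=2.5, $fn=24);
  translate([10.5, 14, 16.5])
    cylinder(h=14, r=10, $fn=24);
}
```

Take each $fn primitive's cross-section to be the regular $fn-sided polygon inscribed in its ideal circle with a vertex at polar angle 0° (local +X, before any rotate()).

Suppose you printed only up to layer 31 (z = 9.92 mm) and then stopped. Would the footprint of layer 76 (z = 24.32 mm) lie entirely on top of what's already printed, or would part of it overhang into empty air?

Compare the two slices. At z = 9.92: the r=2.5 cylinder gives a regular 24-gon of circumradius 2.5 (constant along its height) (area = (24/2)·2.500²·sin(360°/24) = 19.41 mm²); the cylinder at (10.5, 14) is not intersected at this z (z outside [16.5, 30.5]); Combining (union): only the r=2.5 cylinder is present, so the union is just that shape — area = 19.41 mm². At z = 24.32: the cylinder does not reach this height (z outside [0, 23.5]); the cylinder at (10.5, 14): section is a regular 24-gon, circumradius r=10 (area = (24/2)·10.000²·sin(360°/24) = 310.58 mm²); Combining (union): only the r=10 cylinder at (10.5, 14) is present, so the union is just that shape — area = 310.58 mm². Checking containment: at z = 24.32 the cross-section extends beyond the z = 9.92 cross-section by about 310.58 mm².

part overhangs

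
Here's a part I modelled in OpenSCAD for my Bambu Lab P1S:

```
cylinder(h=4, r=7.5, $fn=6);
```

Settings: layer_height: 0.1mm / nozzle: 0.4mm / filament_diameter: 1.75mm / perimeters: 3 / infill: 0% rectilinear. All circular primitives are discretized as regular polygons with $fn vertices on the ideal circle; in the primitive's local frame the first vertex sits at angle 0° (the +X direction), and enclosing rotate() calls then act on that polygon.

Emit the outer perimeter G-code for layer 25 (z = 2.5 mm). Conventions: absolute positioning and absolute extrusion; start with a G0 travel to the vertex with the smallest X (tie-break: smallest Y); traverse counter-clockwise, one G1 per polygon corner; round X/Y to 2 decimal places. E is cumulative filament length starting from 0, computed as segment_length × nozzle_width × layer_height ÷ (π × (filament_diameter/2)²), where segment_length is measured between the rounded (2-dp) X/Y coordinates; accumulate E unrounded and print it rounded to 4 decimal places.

G0 X-7.50 Y0.00 Z2.50
G1 X-3.75 Y-6.50 E0.1248
G1 X3.75 Y-6.50 E0.2495
G1 X7.50 Y0.00 E0.3743
G1 X3.75 Y6.50 E0.4991
G1 X-3.75 Y6.50 E0.6238
G1 X-7.50 Y0.00 E0.7486

At z = 2.5 mm: the r=7.5 cylinder contributes a regular 6-gon of circumradius 7.5. The outline is a single polygon with 6 vertices. Extrusion per mm of travel: 0.4 × 0.1 / (π × 0.875²) = 0.016630. Accumulating E over each segment gives final E = 0.7486.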